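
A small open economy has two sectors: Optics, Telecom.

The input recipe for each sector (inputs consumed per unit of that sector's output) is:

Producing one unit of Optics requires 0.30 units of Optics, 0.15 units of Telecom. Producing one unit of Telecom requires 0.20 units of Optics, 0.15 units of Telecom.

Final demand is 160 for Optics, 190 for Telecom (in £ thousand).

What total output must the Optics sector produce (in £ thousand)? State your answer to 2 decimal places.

x_1 = 307.96

I − A =
  [   0.70    -0.20]
  [  -0.15     0.85]
det(I−A) = (0.70)(0.85) − (-0.20)(-0.15) = 0.5650
adj(I−A) = [[0.85, 0.20], [0.15, 0.70]]
(I − A)⁻¹ = adj(I−A) / det(I−A) ≈
  [   1.5044     0.3540]
  [   0.2655     1.2389]
x = (I − A)⁻¹ d = adj(I−A)·d / det(I−A), with det(I−A) = 0.5650:
  x_1 = (0.85·160 + 0.20·190) / 0.5650 = 174.00 / 0.5650 ≈ 307.96
  x_2 = (0.15·160 + 0.70·190) / 0.5650 = 157.00 / 0.5650 ≈ 277.88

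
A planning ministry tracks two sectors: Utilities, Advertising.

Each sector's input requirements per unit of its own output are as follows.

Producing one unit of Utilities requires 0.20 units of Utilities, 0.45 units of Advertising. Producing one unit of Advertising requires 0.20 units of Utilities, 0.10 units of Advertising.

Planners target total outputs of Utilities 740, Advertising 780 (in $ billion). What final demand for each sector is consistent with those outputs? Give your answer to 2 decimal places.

I − A =
  [   0.80    -0.20]
  [  -0.45     0.90]
d = (I − A) x:
  d_U = (+0.80)·740 + (-0.20)·780 = 436.00
  d_A = (-0.45)·740 + (+0.90)·780 = 369.00

d_U = 436.00, d_A = 369.00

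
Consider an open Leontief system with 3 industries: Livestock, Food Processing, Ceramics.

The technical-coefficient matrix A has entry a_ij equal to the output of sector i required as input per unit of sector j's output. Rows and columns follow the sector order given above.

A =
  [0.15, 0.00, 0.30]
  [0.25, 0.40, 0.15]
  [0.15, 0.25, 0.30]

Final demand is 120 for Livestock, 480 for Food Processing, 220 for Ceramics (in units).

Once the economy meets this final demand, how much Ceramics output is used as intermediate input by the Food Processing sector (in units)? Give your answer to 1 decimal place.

z_CF = 297.3

I − A =
  [   0.85     0.00    -0.30]
  [  -0.25     0.60    -0.15]
  [  -0.15    -0.25     0.70]
Cofactors of I−A, C_ij = (−1)^(i+j)·(minor ij) (rows/columns in the sector order above):
  C_11 = (0.60)(0.70) − (-0.15)(-0.25) = 0.3825
  C_12 = −[(-0.25)(0.70) − (-0.15)(-0.15)] = 0.1975
  C_13 = (-0.25)(-0.25) − (0.60)(-0.15) = 0.1525
  C_21 = −[(0.00)(0.70) − (-0.30)(-0.25)] = 0.0750
  C_22 = (0.85)(0.70) − (-0.30)(-0.15) = 0.5500
  C_23 = −[(0.85)(-0.25) − (0.00)(-0.15)] = 0.2125
  C_31 = (0.00)(-0.15) − (-0.30)(0.60) = 0.1800
  C_32 = −[(0.85)(-0.15) − (-0.30)(-0.25)] = 0.2025
  C_33 = (0.85)(0.60) − (0.00)(-0.25) = 0.5100
det(I−A) = Σ_j (I−A)_1j·C_1j = (0.85)(0.3825) + (0.00)(0.1975) + (-0.30)(0.1525) = 0.279375
adj(I−A) = Cᵀ =
  [ 0.3825   0.0750   0.1800]
  [ 0.1975   0.5500   0.2025]
  [ 0.1525   0.2125   0.5100]
(I − A)⁻¹ = adj(I−A) / det(I−A) ≈
  [   1.3691     0.2685     0.6443]
  [   0.7069     1.9687     0.7248]
  [   0.5459     0.7606     1.8255]
First solve x = (I − A)⁻¹ d = adj(I−A)·d / det(I−A); in particular x_F = (0.1975·120 + 0.5500·480 + 0.2025·220) / 0.279375 = 332.25 / 0.279375 ≈ 1189.262.
Intermediate flow from C to F: z_CF = a_CF · x_F = 0.25 × 332.25 / 0.279375 = 83.0625 / 0.279375 ≈ 297.3.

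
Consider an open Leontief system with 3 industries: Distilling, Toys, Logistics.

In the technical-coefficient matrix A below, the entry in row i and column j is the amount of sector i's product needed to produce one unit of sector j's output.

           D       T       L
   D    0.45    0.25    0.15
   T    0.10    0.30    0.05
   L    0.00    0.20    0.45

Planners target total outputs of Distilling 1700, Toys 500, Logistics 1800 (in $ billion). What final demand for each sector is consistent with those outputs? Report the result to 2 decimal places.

I − A =
  [   0.55    -0.25    -0.15]
  [  -0.10     0.70    -0.05]
  [   0.00    -0.20     0.55]
d = (I − A) x:
  d_D = (+0.55)·1700 + (-0.25)·500 + (-0.15)·1800 = 540.00
  d_T = (-0.10)·1700 + (+0.70)·500 + (-0.05)·1800 = 90.00
  d_L = (+0.00)·1700 + (-0.20)·500 + (+0.55)·1800 = 890.00

d_D = 540.00, d_T = 90.00, d_L = 890.00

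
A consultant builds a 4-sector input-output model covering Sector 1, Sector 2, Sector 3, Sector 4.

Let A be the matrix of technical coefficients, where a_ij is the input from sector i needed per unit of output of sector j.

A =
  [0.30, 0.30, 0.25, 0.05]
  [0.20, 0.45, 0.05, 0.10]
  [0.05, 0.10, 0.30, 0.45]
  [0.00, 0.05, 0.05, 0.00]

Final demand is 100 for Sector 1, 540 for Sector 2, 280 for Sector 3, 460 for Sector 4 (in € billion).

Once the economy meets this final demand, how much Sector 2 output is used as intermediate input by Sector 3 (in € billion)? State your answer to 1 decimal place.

z_23 = 55.8

I − A =
  [   0.70    -0.30    -0.25    -0.05]
  [  -0.20     0.55    -0.05    -0.10]
  [  -0.05    -0.10     0.70    -0.45]
  [   0.00    -0.05    -0.05     1.00]
Compute the cofactors C_ij = (−1)^(i+j)·(3×3 minor ij) of I−A; the adjugate is their transpose:
adj(I−A) = Cᵀ =
  [ 0.362500   0.235875   0.154250   0.111125]
  [ 0.138250   0.461625   0.089000   0.093125]
  [ 0.051750   0.100875   0.321000   0.157125]
  [ 0.009500   0.028125   0.020500   0.211375]
det(I−A) = Σ_j (I−A)_1j·C_1j = (0.70)(0.362500) + (-0.30)(0.138250) + (-0.25)(0.051750) + (-0.05)(0.009500) = 0.1988625
(I − A)⁻¹ = adj(I−A) / det(I−A) ≈
  [   1.8229     1.1861     0.7757     0.5588]
  [   0.6952     2.3213     0.4475     0.4683]
  [   0.2602     0.5073     1.6142     0.7901]
  [   0.0478     0.1414     0.1031     1.0629]
First solve x = (I − A)⁻¹ d = adj(I−A)·d / det(I−A); in particular x_3 = (0.051750·100 + 0.100875·540 + 0.321000·280 + 0.157125·460) / 0.1988625 = 221.805 / 0.1988625 ≈ 1115.369.
Intermediate flow from 2 to 3: z_23 = a_23 · x_3 = 0.05 × 221.805 / 0.1988625 = 11.09025 / 0.1988625 ≈ 55.8.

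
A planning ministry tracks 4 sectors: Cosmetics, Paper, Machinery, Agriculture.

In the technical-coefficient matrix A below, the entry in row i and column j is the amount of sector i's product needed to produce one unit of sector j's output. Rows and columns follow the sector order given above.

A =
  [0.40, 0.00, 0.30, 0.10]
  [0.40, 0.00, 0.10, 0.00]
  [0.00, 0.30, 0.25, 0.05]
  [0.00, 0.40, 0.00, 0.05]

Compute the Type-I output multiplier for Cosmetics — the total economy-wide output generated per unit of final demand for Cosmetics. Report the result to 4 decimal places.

I − A =
  [   0.60     0.00    -0.30    -0.10]
  [  -0.40     1.00    -0.10     0.00]
  [   0.00    -0.30     0.75    -0.05]
  [   0.00    -0.40     0.00     0.95]
Compute the cofactors C_ij = (−1)^(i+j)·(3×3 minor ij) of I−A; the adjugate is their transpose:
adj(I−A) = Cᵀ =
  [ 0.6820   0.1215   0.2890   0.0870]
  [ 0.2850   0.4275   0.1710   0.0390]
  [ 0.1220   0.1830   0.5540   0.0420]
  [ 0.1200   0.1800   0.0720   0.3960]
det(I−A) = Σ_j (I−A)_1j·C_1j = (0.60)(0.6820) + (0.00)(0.2850) + (-0.30)(0.1220) + (-0.10)(0.1200) = 0.3606
(I − A)⁻¹ = adj(I−A) / det(I−A) ≈
  [   1.89129     0.33694     0.80144     0.24126]
  [   0.79035     1.18552     0.47421     0.10815]
  [   0.33833     0.50749     1.53633     0.11647]
  [   0.33278     0.49917     0.19967     1.09817]
The output multiplier for sector j is the column-j sum of the Leontief inverse (I − A)⁻¹ = adj(I−A) / det(I−A).
Column C of adj(I−A): (0.6820, 0.2850, 0.1220, 0.1200); det(I−A) = 0.3606.
m_C = (0.6820 + 0.2850 + 0.1220 + 0.1200) / 0.3606 = 1.209 / 0.3606 ≈ 3.3527.

m_C = 3.3527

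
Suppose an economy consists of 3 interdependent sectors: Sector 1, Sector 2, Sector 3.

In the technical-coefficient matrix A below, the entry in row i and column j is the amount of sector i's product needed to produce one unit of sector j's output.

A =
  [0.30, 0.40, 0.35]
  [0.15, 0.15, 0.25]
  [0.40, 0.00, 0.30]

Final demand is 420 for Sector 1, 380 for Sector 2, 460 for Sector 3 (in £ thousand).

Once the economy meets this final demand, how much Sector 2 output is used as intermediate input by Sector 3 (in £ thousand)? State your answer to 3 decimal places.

z_23 = 521.694

I − A =
  [   0.70    -0.40    -0.35]
  [  -0.15     0.85    -0.25]
  [  -0.40     0.00     0.70]
Cofactors of I−A, C_ij = (−1)^(i+j)·(minor ij) (rows/columns in the sector order above):
  C_11 = (0.85)(0.70) − (-0.25)(0.00) = 0.5950
  C_12 = −[(-0.15)(0.70) − (-0.25)(-0.40)] = 0.2050
  C_13 = (-0.15)(0.00) − (0.85)(-0.40) = 0.3400
  C_21 = −[(-0.40)(0.70) − (-0.35)(0.00)] = 0.2800
  C_22 = (0.70)(0.70) − (-0.35)(-0.40) = 0.3500
  C_23 = −[(0.70)(0.00) − (-0.40)(-0.40)] = 0.1600
  C_31 = (-0.40)(-0.25) − (-0.35)(0.85) = 0.3975
  C_32 = −[(0.70)(-0.25) − (-0.35)(-0.15)] = 0.2275
  C_33 = (0.70)(0.85) − (-0.40)(-0.15) = 0.5350
det(I−A) = Σ_j (I−A)_1j·C_1j = (0.70)(0.5950) + (-0.40)(0.2050) + (-0.35)(0.3400) = 0.2155
adj(I−A) = Cᵀ =
  [ 0.5950   0.2800   0.3975]
  [ 0.2050   0.3500   0.2275]
  [ 0.3400   0.1600   0.5350]
(I − A)⁻¹ = adj(I−A) / det(I−A) ≈
  [   2.7610     1.2993     1.8445]
  [   0.9513     1.6241     1.0557]
  [   1.5777     0.7425     2.4826]
First solve x = (I − A)⁻¹ d = adj(I−A)·d / det(I−A); in particular x_3 = (0.3400·420 + 0.1600·380 + 0.5350·460) / 0.2155 = 449.70 / 0.2155 ≈ 2086.77494.
Intermediate flow from 2 to 3: z_23 = a_23 · x_3 = 0.25 × 449.70 / 0.2155 = 112.425 / 0.2155 ≈ 521.694.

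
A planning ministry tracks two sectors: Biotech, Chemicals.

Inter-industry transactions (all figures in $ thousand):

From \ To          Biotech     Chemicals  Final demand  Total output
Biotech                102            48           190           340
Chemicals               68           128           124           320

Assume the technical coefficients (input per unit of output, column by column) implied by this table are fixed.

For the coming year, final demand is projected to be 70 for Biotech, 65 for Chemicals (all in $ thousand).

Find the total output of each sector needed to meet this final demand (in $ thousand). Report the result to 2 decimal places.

x_B = 132.69, x_C = 152.56

Technical coefficients a_ij = z_ij / X_j:
  a_BB = 102/340 = 0.30, a_CB = 68/340 = 0.20
  a_BC = 48/320 = 0.15, a_CC = 128/320 = 0.40
I − A =
  [   0.70    -0.15]
  [  -0.20     0.60]
det(I−A) = (0.70)(0.60) − (-0.15)(-0.20) = 0.3900
adj(I−A) = [[0.60, 0.15], [0.20, 0.70]]
(I − A)⁻¹ = adj(I−A) / det(I−A) ≈
  [   1.5385     0.3846]
  [   0.5128     1.7949]
x = (I − A)⁻¹ d = adj(I−A)·d / det(I−A), with det(I−A) = 0.3900:
  x_B = (0.60·70 + 0.15·65) / 0.3900 = 51.75 / 0.3900 ≈ 132.69
  x_C = (0.20·70 + 0.70·65) / 0.3900 = 59.50 / 0.3900 ≈ 152.56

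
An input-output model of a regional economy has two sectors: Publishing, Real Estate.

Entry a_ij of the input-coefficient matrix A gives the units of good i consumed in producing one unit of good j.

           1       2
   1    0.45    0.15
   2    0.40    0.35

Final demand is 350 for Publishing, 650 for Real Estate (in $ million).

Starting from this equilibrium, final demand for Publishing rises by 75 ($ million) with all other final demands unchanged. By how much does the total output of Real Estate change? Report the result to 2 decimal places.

I − A =
  [   0.55    -0.15]
  [  -0.40     0.65]
det(I−A) = (0.55)(0.65) − (-0.15)(-0.40) = 0.2975
adj(I−A) = [[0.65, 0.15], [0.40, 0.55]]
(I − A)⁻¹ = adj(I−A) / det(I−A) ≈
  [   2.1849     0.5042]
  [   1.3445     1.8487]
Δx = (I − A)⁻¹ Δd with Δd having +75 in the Publishing component and 0 elsewhere.
So Δx_2 = L_21 · (+75), where L_21 = adj(I−A)_21 / det(I−A) = 0.40 / 0.2975.
Δx_2 = 0.40 × (+75) / 0.2975 = 30.00 / 0.2975 ≈ 100.84.

Δx_2 = 100.84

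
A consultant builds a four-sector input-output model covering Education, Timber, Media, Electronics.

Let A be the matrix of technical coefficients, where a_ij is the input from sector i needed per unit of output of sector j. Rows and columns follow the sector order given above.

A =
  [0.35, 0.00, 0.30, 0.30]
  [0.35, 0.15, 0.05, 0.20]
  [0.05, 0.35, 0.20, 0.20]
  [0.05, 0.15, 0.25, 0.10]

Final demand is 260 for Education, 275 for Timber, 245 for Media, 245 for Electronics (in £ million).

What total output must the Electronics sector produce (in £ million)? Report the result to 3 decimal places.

x_4 = 827.523

I − A =
  [   0.65     0.00    -0.30    -0.30]
  [  -0.35     0.85    -0.05    -0.20]
  [  -0.05    -0.35     0.80    -0.20]
  [  -0.05    -0.15    -0.25     0.90]
Compute the cofactors C_ij = (−1)^(i+j)·(3×3 minor ij) of I−A; the adjugate is their transpose:
adj(I−A) = Cᵀ =
  [ 0.510750   0.165750   0.286500   0.270750]
  [ 0.247750   0.403250   0.184750   0.213250]
  [ 0.169500   0.221250   0.449250   0.205500]
  [ 0.116750   0.137875   0.171500   0.381125]
det(I−A) = Σ_j (I−A)_1j·C_1j = (0.65)(0.510750) + (0.00)(0.247750) + (-0.30)(0.169500) + (-0.30)(0.116750) = 0.2461125
(I − A)⁻¹ = adj(I−A) / det(I−A) ≈
  [   2.0753     0.6735     1.1641     1.1001]
  [   1.0067     1.6385     0.7507     0.8665]
  [   0.6887     0.8990     1.8254     0.8350]
  [   0.4744     0.5602     0.6968     1.5486]
x = (I − A)⁻¹ d = adj(I−A)·d / det(I−A), with det(I−A) = 0.2461125:
  x_1 = (0.510750·260 + 0.165750·275 + 0.286500·245 + 0.270750·245) / 0.2461125 = 314.9025 / 0.2461125 ≈ 1279.506
  x_2 = (0.247750·260 + 0.403250·275 + 0.184750·245 + 0.213250·245) / 0.2461125 = 272.81875 / 0.2461125 ≈ 1108.512
  x_3 = (0.169500·260 + 0.221250·275 + 0.449250·245 + 0.205500·245) / 0.2461125 = 265.3275 / 0.2461125 ≈ 1078.074
  x_4 = (0.116750·260 + 0.137875·275 + 0.171500·245 + 0.381125·245) / 0.2461125 = 203.66375 / 0.2461125 ≈ 827.523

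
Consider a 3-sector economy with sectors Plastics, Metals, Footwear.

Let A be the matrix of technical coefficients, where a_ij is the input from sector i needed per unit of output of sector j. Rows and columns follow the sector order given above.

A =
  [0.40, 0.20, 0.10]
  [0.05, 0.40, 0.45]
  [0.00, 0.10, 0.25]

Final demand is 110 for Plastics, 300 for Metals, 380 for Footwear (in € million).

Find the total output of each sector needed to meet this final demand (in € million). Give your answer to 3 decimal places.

I − A =
  [   0.60    -0.20    -0.10]
  [  -0.05     0.60    -0.45]
  [   0.00    -0.10     0.75]
Cofactors of I−A, C_ij = (−1)^(i+j)·(minor ij) (rows/columns in the sector order above):
  C_11 = (0.60)(0.75) − (-0.45)(-0.10) = 0.4050
  C_12 = −[(-0.05)(0.75) − (-0.45)(0.00)] = 0.0375
  C_13 = (-0.05)(-0.10) − (0.60)(0.00) = 0.0050
  C_21 = −[(-0.20)(0.75) − (-0.10)(-0.10)] = 0.1600
  C_22 = (0.60)(0.75) − (-0.10)(0.00) = 0.4500
  C_23 = −[(0.60)(-0.10) − (-0.20)(0.00)] = 0.0600
  C_31 = (-0.20)(-0.45) − (-0.10)(0.60) = 0.1500
  C_32 = −[(0.60)(-0.45) − (-0.10)(-0.05)] = 0.2750
  C_33 = (0.60)(0.60) − (-0.20)(-0.05) = 0.3500
det(I−A) = Σ_j (I−A)_1j·C_1j = (0.60)(0.4050) + (-0.20)(0.0375) + (-0.10)(0.0050) = 0.2350
adj(I−A) = Cᵀ =
  [ 0.4050   0.1600   0.1500]
  [ 0.0375   0.4500   0.2750]
  [ 0.0050   0.0600   0.3500]
(I − A)⁻¹ = adj(I−A) / det(I−A) ≈
  [   1.7234     0.6809     0.6383]
  [   0.1596     1.9149     1.1702]
  [   0.0213     0.2553     1.4894]
x = (I − A)⁻¹ d = adj(I−A)·d / det(I−A), with det(I−A) = 0.2350:
  x_P = (0.4050·110 + 0.1600·300 + 0.1500·380) / 0.2350 = 149.55 / 0.2350 ≈ 636.383
  x_M = (0.0375·110 + 0.4500·300 + 0.2750·380) / 0.2350 = 243.625 / 0.2350 ≈ 1036.702
  x_F = (0.0050·110 + 0.0600·300 + 0.3500·380) / 0.2350 = 151.55 / 0.2350 ≈ 644.894

x_P = 636.383, x_M = 1036.702, x_F = 644.894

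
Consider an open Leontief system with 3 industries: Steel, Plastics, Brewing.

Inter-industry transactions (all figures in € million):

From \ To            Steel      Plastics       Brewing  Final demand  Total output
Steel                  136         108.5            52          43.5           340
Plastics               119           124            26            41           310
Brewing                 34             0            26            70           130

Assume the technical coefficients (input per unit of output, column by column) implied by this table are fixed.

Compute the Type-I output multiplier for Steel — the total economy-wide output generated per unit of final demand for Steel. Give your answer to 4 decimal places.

m_S = 5.2830

Technical coefficients a_ij = z_ij / X_j:
  a_SS = 136/340 = 0.40, a_PS = 119/340 = 0.35, a_BS = 34/340 = 0.10
  a_SP = 108.5/310 = 0.35, a_PP = 124/310 = 0.40, a_BP = 0/310 = 0.00
  a_SB = 52/130 = 0.40, a_PB = 26/130 = 0.20, a_BB = 26/130 = 0.20
I − A =
  [   0.60    -0.35    -0.40]
  [  -0.35     0.60    -0.20]
  [  -0.10     0.00     0.80]
Cofactors of I−A, C_ij = (−1)^(i+j)·(minor ij) (rows/columns in the sector order above):
  C_11 = (0.60)(0.80) − (-0.20)(0.00) = 0.4800
  C_12 = −[(-0.35)(0.80) − (-0.20)(-0.10)] = 0.3000
  C_13 = (-0.35)(0.00) − (0.60)(-0.10) = 0.0600
  C_21 = −[(-0.35)(0.80) − (-0.40)(0.00)] = 0.2800
  C_22 = (0.60)(0.80) − (-0.40)(-0.10) = 0.4400
  C_23 = −[(0.60)(0.00) − (-0.35)(-0.10)] = 0.0350
  C_31 = (-0.35)(-0.20) − (-0.40)(0.60) = 0.3100
  C_32 = −[(0.60)(-0.20) − (-0.40)(-0.35)] = 0.2600
  C_33 = (0.60)(0.60) − (-0.35)(-0.35) = 0.2375
det(I−A) = Σ_j (I−A)_1j·C_1j = (0.60)(0.4800) + (-0.35)(0.3000) + (-0.40)(0.0600) = 0.1590
adj(I−A) = Cᵀ =
  [ 0.4800   0.2800   0.3100]
  [ 0.3000   0.4400   0.2600]
  [ 0.0600   0.0350   0.2375]
(I − A)⁻¹ = adj(I−A) / det(I−A) ≈
  [   3.01887     1.76101     1.94969]
  [   1.88679     2.76730     1.63522]
  [   0.37736     0.22013     1.49371]
The output multiplier for sector j is the column-j sum of the Leontief inverse (I − A)⁻¹ = adj(I−A) / det(I−A).
Column S of adj(I−A): (0.4800, 0.3000, 0.0600); det(I−A) = 0.1590.
m_S = (0.4800 + 0.3000 + 0.0600) / 0.1590 = 0.84 / 0.1590 ≈ 5.2830.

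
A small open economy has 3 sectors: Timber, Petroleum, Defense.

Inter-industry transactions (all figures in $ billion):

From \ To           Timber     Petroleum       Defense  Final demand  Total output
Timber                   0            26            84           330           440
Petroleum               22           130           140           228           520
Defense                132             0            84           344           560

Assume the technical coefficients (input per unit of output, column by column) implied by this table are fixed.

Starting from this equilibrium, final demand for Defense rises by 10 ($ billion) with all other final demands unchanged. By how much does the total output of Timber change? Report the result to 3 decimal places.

Technical coefficients a_ij = z_ij / X_j:
  a_11 = 0/440 = 0.00, a_21 = 22/440 = 0.05, a_31 = 132/440 = 0.30
  a_12 = 26/520 = 0.05, a_22 = 130/520 = 0.25, a_32 = 0/520 = 0.00
  a_13 = 84/560 = 0.15, a_23 = 140/560 = 0.25, a_33 = 84/560 = 0.15
I − A =
  [   1.00    -0.05    -0.15]
  [  -0.05     0.75    -0.25]
  [  -0.30     0.00     0.85]
Cofactors of I−A, C_ij = (−1)^(i+j)·(minor ij) (rows/columns in the sector order above):
  C_11 = (0.75)(0.85) − (-0.25)(0.00) = 0.6375
  C_12 = −[(-0.05)(0.85) − (-0.25)(-0.30)] = 0.1175
  C_13 = (-0.05)(0.00) − (0.75)(-0.30) = 0.2250
  C_21 = −[(-0.05)(0.85) − (-0.15)(0.00)] = 0.0425
  C_22 = (1.00)(0.85) − (-0.15)(-0.30) = 0.8050
  C_23 = −[(1.00)(0.00) − (-0.05)(-0.30)] = 0.0150
  C_31 = (-0.05)(-0.25) − (-0.15)(0.75) = 0.1250
  C_32 = −[(1.00)(-0.25) − (-0.15)(-0.05)] = 0.2575
  C_33 = (1.00)(0.75) − (-0.05)(-0.05) = 0.7475
det(I−A) = Σ_j (I−A)_1j·C_1j = (1.00)(0.6375) + (-0.05)(0.1175) + (-0.15)(0.2250) = 0.597875
adj(I−A) = Cᵀ =
  [ 0.6375   0.0425   0.1250]
  [ 0.1175   0.8050   0.2575]
  [ 0.2250   0.0150   0.7475]
(I − A)⁻¹ = adj(I−A) / det(I−A) ≈
  [   1.0663     0.0711     0.2091]
  [   0.1965     1.3464     0.4307]
  [   0.3763     0.0251     1.2503]
Δx = (I − A)⁻¹ Δd with Δd having +10 in the Defense component and 0 elsewhere.
So Δx_1 = L_13 · (+10), where L_13 = adj(I−A)_13 / det(I−A) = 0.1250 / 0.597875.
Δx_1 = 0.1250 × (+10) / 0.597875 = 1.25 / 0.597875 ≈ 2.091.

Δx_1 = 2.091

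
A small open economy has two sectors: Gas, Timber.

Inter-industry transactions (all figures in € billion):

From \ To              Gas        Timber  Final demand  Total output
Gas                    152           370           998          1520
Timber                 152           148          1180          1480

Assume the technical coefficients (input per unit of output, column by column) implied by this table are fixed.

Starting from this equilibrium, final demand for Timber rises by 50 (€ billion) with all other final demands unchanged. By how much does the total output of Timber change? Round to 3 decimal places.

Δx_T = 57.325

Technical coefficients a_ij = z_ij / X_j:
  a_GG = 152/1520 = 0.10, a_TG = 152/1520 = 0.10
  a_GT = 370/1480 = 0.25, a_TT = 148/1480 = 0.10
I − A =
  [   0.90    -0.25]
  [  -0.10     0.90]
det(I−A) = (0.90)(0.90) − (-0.25)(-0.10) = 0.7850
adj(I−A) = [[0.90, 0.25], [0.10, 0.90]]
(I − A)⁻¹ = adj(I−A) / det(I−A) ≈
  [   1.1465     0.3185]
  [   0.1274     1.1465]
Δx = (I − A)⁻¹ Δd with Δd having +50 in the Timber component and 0 elsewhere.
So Δx_T = L_TT · (+50), where L_TT = adj(I−A)_TT / det(I−A) = 0.90 / 0.7850.
Δx_T = 0.90 × (+50) / 0.7850 = 45.00 / 0.7850 ≈ 57.325.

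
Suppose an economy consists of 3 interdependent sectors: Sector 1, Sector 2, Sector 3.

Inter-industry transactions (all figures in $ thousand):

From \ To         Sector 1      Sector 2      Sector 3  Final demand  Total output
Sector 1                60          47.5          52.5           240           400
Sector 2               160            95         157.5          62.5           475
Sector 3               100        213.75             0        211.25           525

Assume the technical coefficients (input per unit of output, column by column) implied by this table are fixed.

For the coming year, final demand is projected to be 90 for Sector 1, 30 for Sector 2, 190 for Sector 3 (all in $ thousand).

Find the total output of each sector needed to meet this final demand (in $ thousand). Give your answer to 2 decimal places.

x_1 = 177.38, x_2 = 257.53, x_3 = 350.23

Technical coefficients a_ij = z_ij / X_j:
  a_11 = 60/400 = 0.15, a_21 = 160/400 = 0.40, a_31 = 100/400 = 0.25
  a_12 = 47.5/475 = 0.10, a_22 = 95/475 = 0.20, a_32 = 213.75/475 = 0.45
  a_13 = 52.5/525 = 0.10, a_23 = 157.5/525 = 0.30, a_33 = 0/525 = 0.00
I − A =
  [   0.85    -0.10    -0.10]
  [  -0.40     0.80    -0.30]
  [  -0.25    -0.45     1.00]
Cofactors of I−A, C_ij = (−1)^(i+j)·(minor ij) (rows/columns in the sector order above):
  C_11 = (0.80)(1.00) − (-0.30)(-0.45) = 0.6650
  C_12 = −[(-0.40)(1.00) − (-0.30)(-0.25)] = 0.4750
  C_13 = (-0.40)(-0.45) − (0.80)(-0.25) = 0.3800
  C_21 = −[(-0.10)(1.00) − (-0.10)(-0.45)] = 0.1450
  C_22 = (0.85)(1.00) − (-0.10)(-0.25) = 0.8250
  C_23 = −[(0.85)(-0.45) − (-0.10)(-0.25)] = 0.4075
  C_31 = (-0.10)(-0.30) − (-0.10)(0.80) = 0.1100
  C_32 = −[(0.85)(-0.30) − (-0.10)(-0.40)] = 0.2950
  C_33 = (0.85)(0.80) − (-0.10)(-0.40) = 0.6400
det(I−A) = Σ_j (I−A)_1j·C_1j = (0.85)(0.6650) + (-0.10)(0.4750) + (-0.10)(0.3800) = 0.47975
adj(I−A) = Cᵀ =
  [ 0.6650   0.1450   0.1100]
  [ 0.4750   0.8250   0.2950]
  [ 0.3800   0.4075   0.6400]
(I − A)⁻¹ = adj(I−A) / det(I−A) ≈
  [   1.3861     0.3022     0.2293]
  [   0.9901     1.7196     0.6149]
  [   0.7921     0.8494     1.3340]
x = (I − A)⁻¹ d = adj(I−A)·d / det(I−A), with det(I−A) = 0.47975:
  x_1 = (0.6650·90 + 0.1450·30 + 0.1100·190) / 0.47975 = 85.10 / 0.47975 ≈ 177.38
  x_2 = (0.4750·90 + 0.8250·30 + 0.2950·190) / 0.47975 = 123.55 / 0.47975 ≈ 257.53
  x_3 = (0.3800·90 + 0.4075·30 + 0.6400·190) / 0.47975 = 168.025 / 0.47975 ≈ 350.23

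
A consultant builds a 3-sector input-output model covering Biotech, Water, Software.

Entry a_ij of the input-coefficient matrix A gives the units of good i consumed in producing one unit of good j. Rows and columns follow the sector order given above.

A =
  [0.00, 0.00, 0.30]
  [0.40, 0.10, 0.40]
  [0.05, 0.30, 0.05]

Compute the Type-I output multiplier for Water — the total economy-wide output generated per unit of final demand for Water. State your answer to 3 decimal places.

m_W = 1.933

I − A =
  [   1.00     0.00    -0.30]
  [  -0.40     0.90    -0.40]
  [  -0.05    -0.30     0.95]
Cofactors of I−A, C_ij = (−1)^(i+j)·(minor ij) (rows/columns in the sector order above):
  C_11 = (0.90)(0.95) − (-0.40)(-0.30) = 0.7350
  C_12 = −[(-0.40)(0.95) − (-0.40)(-0.05)] = 0.4000
  C_13 = (-0.40)(-0.30) − (0.90)(-0.05) = 0.1650
  C_21 = −[(0.00)(0.95) − (-0.30)(-0.30)] = 0.0900
  C_22 = (1.00)(0.95) − (-0.30)(-0.05) = 0.9350
  C_23 = −[(1.00)(-0.30) − (0.00)(-0.05)] = 0.3000
  C_31 = (0.00)(-0.40) − (-0.30)(0.90) = 0.2700
  C_32 = −[(1.00)(-0.40) − (-0.30)(-0.40)] = 0.5200
  C_33 = (1.00)(0.90) − (0.00)(-0.40) = 0.9000
det(I−A) = Σ_j (I−A)_1j·C_1j = (1.00)(0.7350) + (0.00)(0.4000) + (-0.30)(0.1650) = 0.6855
adj(I−A) = Cᵀ =
  [ 0.7350   0.0900   0.2700]
  [ 0.4000   0.9350   0.5200]
  [ 0.1650   0.3000   0.9000]
(I − A)⁻¹ = adj(I−A) / det(I−A) ≈
  [   1.0722     0.1313     0.3939]
  [   0.5835     1.3640     0.7586]
  [   0.2407     0.4376     1.3129]
The output multiplier for sector j is the column-j sum of the Leontief inverse (I − A)⁻¹ = adj(I−A) / det(I−A).
Column W of adj(I−A): (0.0900, 0.9350, 0.3000); det(I−A) = 0.6855.
m_W = (0.0900 + 0.9350 + 0.3000) / 0.6855 = 1.325 / 0.6855 ≈ 1.933.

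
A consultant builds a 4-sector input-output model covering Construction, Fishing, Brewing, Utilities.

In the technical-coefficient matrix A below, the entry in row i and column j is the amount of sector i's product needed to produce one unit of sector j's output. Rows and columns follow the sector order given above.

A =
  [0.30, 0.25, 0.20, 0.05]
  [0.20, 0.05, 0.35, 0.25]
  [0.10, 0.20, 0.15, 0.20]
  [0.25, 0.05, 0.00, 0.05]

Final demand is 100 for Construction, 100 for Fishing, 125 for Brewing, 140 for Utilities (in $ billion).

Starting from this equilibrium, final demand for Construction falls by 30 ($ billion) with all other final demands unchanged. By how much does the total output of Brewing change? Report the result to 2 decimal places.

I − A =
  [   0.70    -0.25    -0.20    -0.05]
  [  -0.20     0.95    -0.35    -0.25]
  [  -0.10    -0.20     0.85    -0.20]
  [  -0.25    -0.05     0.00     0.95]
Compute the cofactors C_ij = (−1)^(i+j)·(3×3 minor ij) of I−A; the adjugate is their transpose:
adj(I−A) = Cᵀ =
  [ 0.686500   0.244000   0.262000   0.155500]
  [ 0.265375   0.525625   0.278875   0.211000]
  [ 0.189000   0.174000   0.547500   0.171000]
  [ 0.194625   0.091875   0.083625   0.438000]
det(I−A) = Σ_j (I−A)_1j·C_1j = (0.70)(0.686500) + (-0.25)(0.265375) + (-0.20)(0.189000) + (-0.05)(0.194625) = 0.366675
(I − A)⁻¹ = adj(I−A) / det(I−A) ≈
  [   1.8722     0.6654     0.7145     0.4241]
  [   0.7237     1.4335     0.7606     0.5754]
  [   0.5154     0.4745     1.4931     0.4664]
  [   0.5308     0.2506     0.2281     1.1945]
Δx = (I − A)⁻¹ Δd with Δd having -30 in the Construction component and 0 elsewhere.
So Δx_3 = L_31 · (-30), where L_31 = adj(I−A)_31 / det(I−A) = 0.189000 / 0.366675.
Δx_3 = 0.189000 × (-30) / 0.366675 = -5.67 / 0.366675 ≈ -15.46.

Δx_3 = -15.46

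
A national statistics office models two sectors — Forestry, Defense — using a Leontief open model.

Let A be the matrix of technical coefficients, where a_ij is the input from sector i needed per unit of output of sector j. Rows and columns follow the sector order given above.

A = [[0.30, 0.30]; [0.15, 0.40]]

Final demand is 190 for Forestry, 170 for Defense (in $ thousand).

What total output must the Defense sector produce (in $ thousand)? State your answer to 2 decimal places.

I − A =
  [   0.70    -0.30]
  [  -0.15     0.60]
det(I−A) = (0.70)(0.60) − (-0.30)(-0.15) = 0.3750
adj(I−A) = [[0.60, 0.30], [0.15, 0.70]]
(I − A)⁻¹ = adj(I−A) / det(I−A) ≈
  [   1.6000     0.8000]
  [   0.4000     1.8667]
x = (I − A)⁻¹ d = adj(I−A)·d / det(I−A), with det(I−A) = 0.3750:
  x_F = (0.60·190 + 0.30·170) / 0.3750 = 165.00 / 0.3750 = 440.00
  x_D = (0.15·190 + 0.70·170) / 0.3750 = 147.50 / 0.3750 ≈ 393.33

x_D = 393.33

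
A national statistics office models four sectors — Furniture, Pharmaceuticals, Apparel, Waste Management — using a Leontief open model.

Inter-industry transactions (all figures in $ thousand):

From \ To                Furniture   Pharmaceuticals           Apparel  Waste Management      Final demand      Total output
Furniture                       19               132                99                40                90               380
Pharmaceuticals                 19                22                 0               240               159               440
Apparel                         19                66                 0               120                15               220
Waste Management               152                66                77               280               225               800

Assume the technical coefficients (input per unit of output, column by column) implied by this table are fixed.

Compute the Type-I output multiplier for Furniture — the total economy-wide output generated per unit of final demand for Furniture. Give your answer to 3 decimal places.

m_F = 3.226

Technical coefficients a_ij = z_ij / X_j:
  a_FF = 19/380 = 0.05, a_PF = 19/380 = 0.05, a_AF = 19/380 = 0.05, a_WF = 152/380 = 0.40
  a_FP = 132/440 = 0.30, a_PP = 22/440 = 0.05, a_AP = 66/440 = 0.15, a_WP = 66/440 = 0.15
  a_FA = 99/220 = 0.45, a_PA = 0/220 = 0.00, a_AA = 0/220 = 0.00, a_WA = 77/220 = 0.35
  a_FW = 40/800 = 0.05, a_PW = 240/800 = 0.30, a_AW = 120/800 = 0.15, a_WW = 280/800 = 0.35
I − A =
  [   0.95    -0.30    -0.45    -0.05]
  [  -0.05     0.95     0.00    -0.30]
  [  -0.05    -0.15     1.00    -0.15]
  [  -0.40    -0.15    -0.35     0.65]
Compute the cofactors C_ij = (−1)^(i+j)·(3×3 minor ij) of I−A; the adjugate is their transpose:
adj(I−A) = Cᵀ =
  [ 0.506875   0.243375   0.305750   0.221875]
  [ 0.155125   0.505125   0.169250   0.284125]
  [ 0.109625   0.139125   0.478750   0.183125]
  [ 0.406750   0.341250   0.485000   0.862750]
det(I−A) = Σ_j (I−A)_1j·C_1j = (0.95)(0.506875) + (-0.30)(0.155125) + (-0.45)(0.109625) + (-0.05)(0.406750) = 0.365325
(I − A)⁻¹ = adj(I−A) / det(I−A) ≈
  [   1.3875     0.6662     0.8369     0.6073]
  [   0.4246     1.3827     0.4633     0.7777]
  [   0.3001     0.3808     1.3105     0.5013]
  [   1.1134     0.9341     1.3276     2.3616]
The output multiplier for sector j is the column-j sum of the Leontief inverse (I − A)⁻¹ = adj(I−A) / det(I−A).
Column F of adj(I−A): (0.506875, 0.155125, 0.109625, 0.406750); det(I−A) = 0.365325.
m_F = (0.506875 + 0.155125 + 0.109625 + 0.406750) / 0.365325 = 1.178375 / 0.365325 ≈ 3.226.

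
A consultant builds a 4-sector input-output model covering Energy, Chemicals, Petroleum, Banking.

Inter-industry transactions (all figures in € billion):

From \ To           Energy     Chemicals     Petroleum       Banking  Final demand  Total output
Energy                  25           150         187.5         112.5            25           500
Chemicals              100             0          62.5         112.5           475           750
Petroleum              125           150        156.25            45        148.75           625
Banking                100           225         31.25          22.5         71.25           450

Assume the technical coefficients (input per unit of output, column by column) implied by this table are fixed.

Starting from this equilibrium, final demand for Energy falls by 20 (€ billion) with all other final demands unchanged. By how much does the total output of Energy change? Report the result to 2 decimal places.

Δx_1 = -30.37

Technical coefficients a_ij = z_ij / X_j:
  a_11 = 25/500 = 0.05, a_21 = 100/500 = 0.20, a_31 = 125/500 = 0.25, a_41 = 100/500 = 0.20
  a_12 = 150/750 = 0.20, a_22 = 0/750 = 0.00, a_32 = 150/750 = 0.20, a_42 = 225/750 = 0.30
  a_13 = 187.5/625 = 0.30, a_23 = 62.5/625 = 0.10, a_33 = 156.25/625 = 0.25, a_43 = 31.25/625 = 0.05
  a_14 = 112.5/450 = 0.25, a_24 = 112.5/450 = 0.25, a_34 = 45/450 = 0.10, a_44 = 22.5/450 = 0.05
I − A =
  [   0.95    -0.20    -0.30    -0.25]
  [  -0.20     1.00    -0.10    -0.25]
  [  -0.25    -0.20     0.75    -0.10]
  [  -0.20    -0.30    -0.05     0.95]
Compute the cofactors C_ij = (−1)^(i+j)·(3×3 minor ij) of I−A; the adjugate is their transpose:
adj(I−A) = Cᵀ =
  [ 0.626750   0.266250   0.304000   0.267000]
  [ 0.207875   0.554250   0.171625   0.218625]
  [ 0.292750   0.269250   0.718250   0.223500]
  [ 0.213000   0.245250   0.156000   0.571500]
det(I−A) = Σ_j (I−A)_1j·C_1j = (0.95)(0.626750) + (-0.20)(0.207875) + (-0.30)(0.292750) + (-0.25)(0.213000) = 0.4127625
(I − A)⁻¹ = adj(I−A) / det(I−A) ≈
  [   1.5184     0.6450     0.7365     0.6469]
  [   0.5036     1.3428     0.4158     0.5297]
  [   0.7092     0.6523     1.7401     0.5415]
  [   0.5160     0.5942     0.3779     1.3846]
Δx = (I − A)⁻¹ Δd with Δd having -20 in the Energy component and 0 elsewhere.
So Δx_1 = L_11 · (-20), where L_11 = adj(I−A)_11 / det(I−A) = 0.626750 / 0.4127625.
Δx_1 = 0.626750 × (-20) / 0.4127625 = -12.535 / 0.4127625 ≈ -30.37.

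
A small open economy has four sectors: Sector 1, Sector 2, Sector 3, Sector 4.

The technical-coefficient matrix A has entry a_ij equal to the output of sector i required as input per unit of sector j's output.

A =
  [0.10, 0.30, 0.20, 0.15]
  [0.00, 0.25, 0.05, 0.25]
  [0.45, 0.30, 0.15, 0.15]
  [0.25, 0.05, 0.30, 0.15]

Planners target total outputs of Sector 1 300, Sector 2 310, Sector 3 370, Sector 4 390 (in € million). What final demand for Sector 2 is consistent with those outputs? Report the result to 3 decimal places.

I − A =
  [   0.90    -0.30    -0.20    -0.15]
  [   0.00     0.75    -0.05    -0.25]
  [  -0.45    -0.30     0.85    -0.15]
  [  -0.25    -0.05    -0.30     0.85]
d = (I − A) x:
  d_1 = (+0.90)·300 + (-0.30)·310 + (-0.20)·370 + (-0.15)·390 = 44.500
  d_2 = (+0.00)·300 + (+0.75)·310 + (-0.05)·370 + (-0.25)·390 = 116.500
  d_3 = (-0.45)·300 + (-0.30)·310 + (+0.85)·370 + (-0.15)·390 = 28.000
  d_4 = (-0.25)·300 + (-0.05)·310 + (-0.30)·370 + (+0.85)·390 = 130.000

d_2 = 116.500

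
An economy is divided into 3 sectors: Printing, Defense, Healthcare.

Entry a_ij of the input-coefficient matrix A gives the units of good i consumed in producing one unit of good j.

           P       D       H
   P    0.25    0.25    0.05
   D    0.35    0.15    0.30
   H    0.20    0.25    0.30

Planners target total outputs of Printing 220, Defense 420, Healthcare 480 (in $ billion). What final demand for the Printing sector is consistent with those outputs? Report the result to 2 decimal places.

d_P = 36.00

I − A =
  [   0.75    -0.25    -0.05]
  [  -0.35     0.85    -0.30]
  [  -0.20    -0.25     0.70]
d = (I − A) x:
  d_P = (+0.75)·220 + (-0.25)·420 + (-0.05)·480 = 36.00
  d_D = (-0.35)·220 + (+0.85)·420 + (-0.30)·480 = 136.00
  d_H = (-0.20)·220 + (-0.25)·420 + (+0.70)·480 = 187.00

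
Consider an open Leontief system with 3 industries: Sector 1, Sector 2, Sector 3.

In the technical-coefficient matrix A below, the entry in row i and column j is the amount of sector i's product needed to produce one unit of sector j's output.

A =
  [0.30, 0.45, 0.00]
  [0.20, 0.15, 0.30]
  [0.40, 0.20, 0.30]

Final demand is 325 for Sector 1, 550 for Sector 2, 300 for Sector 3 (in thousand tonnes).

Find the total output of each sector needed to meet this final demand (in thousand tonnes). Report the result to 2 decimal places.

I − A =
  [   0.70    -0.45     0.00]
  [  -0.20     0.85    -0.30]
  [  -0.40    -0.20     0.70]
Cofactors of I−A, C_ij = (−1)^(i+j)·(minor ij) (rows/columns in the sector order above):
  C_11 = (0.85)(0.70) − (-0.30)(-0.20) = 0.5350
  C_12 = −[(-0.20)(0.70) − (-0.30)(-0.40)] = 0.2600
  C_13 = (-0.20)(-0.20) − (0.85)(-0.40) = 0.3800
  C_21 = −[(-0.45)(0.70) − (0.00)(-0.20)] = 0.3150
  C_22 = (0.70)(0.70) − (0.00)(-0.40) = 0.4900
  C_23 = −[(0.70)(-0.20) − (-0.45)(-0.40)] = 0.3200
  C_31 = (-0.45)(-0.30) − (0.00)(0.85) = 0.1350
  C_32 = −[(0.70)(-0.30) − (0.00)(-0.20)] = 0.2100
  C_33 = (0.70)(0.85) − (-0.45)(-0.20) = 0.5050
det(I−A) = Σ_j (I−A)_1j·C_1j = (0.70)(0.5350) + (-0.45)(0.2600) + (0.00)(0.3800) = 0.2575
adj(I−A) = Cᵀ =
  [ 0.5350   0.3150   0.1350]
  [ 0.2600   0.4900   0.2100]
  [ 0.3800   0.3200   0.5050]
(I − A)⁻¹ = adj(I−A) / det(I−A) ≈
  [   2.0777     1.2233     0.5243]
  [   1.0097     1.9029     0.8155]
  [   1.4757     1.2427     1.9612]
x = (I − A)⁻¹ d = adj(I−A)·d / det(I−A), with det(I−A) = 0.2575:
  x_1 = (0.5350·325 + 0.3150·550 + 0.1350·300) / 0.2575 = 387.625 / 0.2575 ≈ 1505.34
  x_2 = (0.2600·325 + 0.4900·550 + 0.2100·300) / 0.2575 = 417.00 / 0.2575 ≈ 1619.42
  x_3 = (0.3800·325 + 0.3200·550 + 0.5050·300) / 0.2575 = 451.00 / 0.2575 ≈ 1751.46

x_1 = 1505.34, x_2 = 1619.42, x_3 = 1751.46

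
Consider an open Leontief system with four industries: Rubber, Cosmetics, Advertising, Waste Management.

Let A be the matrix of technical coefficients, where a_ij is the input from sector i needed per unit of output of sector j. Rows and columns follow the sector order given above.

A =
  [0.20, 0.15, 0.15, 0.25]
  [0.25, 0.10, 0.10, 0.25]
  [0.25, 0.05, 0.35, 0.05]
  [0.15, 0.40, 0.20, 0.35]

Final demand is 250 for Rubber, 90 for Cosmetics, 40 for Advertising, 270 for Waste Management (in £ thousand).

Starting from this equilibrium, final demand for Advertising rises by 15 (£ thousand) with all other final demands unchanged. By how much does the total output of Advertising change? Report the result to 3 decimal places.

Δx_3 = 31.739

I − A =
  [   0.80    -0.15    -0.15    -0.25]
  [  -0.25     0.90    -0.10    -0.25]
  [  -0.25    -0.05     0.65    -0.05]
  [  -0.15    -0.40    -0.20     0.65]
Compute the cofactors C_ij = (−1)^(i+j)·(3×3 minor ij) of I−A; the adjugate is their transpose:
adj(I−A) = Cᵀ =
  [ 0.298500   0.137250   0.145000   0.178750]
  [ 0.157000   0.267625   0.130750   0.173375]
  [ 0.143000   0.090625   0.299250   0.112875]
  [ 0.209500   0.224250   0.206000   0.400250]
det(I−A) = Σ_j (I−A)_1j·C_1j = (0.80)(0.298500) + (-0.15)(0.157000) + (-0.15)(0.143000) + (-0.25)(0.209500) = 0.141425
(I − A)⁻¹ = adj(I−A) / det(I−A) ≈
  [   2.1107     0.9705     1.0253     1.2639]
  [   1.1101     1.8923     0.9245     1.2259]
  [   1.0111     0.6408     2.1160     0.7981]
  [   1.4814     1.5856     1.4566     2.8301]
Δx = (I − A)⁻¹ Δd with Δd having +15 in the Advertising component and 0 elsewhere.
So Δx_3 = L_33 · (+15), where L_33 = adj(I−A)_33 / det(I−A) = 0.299250 / 0.141425.
Δx_3 = 0.299250 × (+15) / 0.141425 = 4.48875 / 0.141425 ≈ 31.739.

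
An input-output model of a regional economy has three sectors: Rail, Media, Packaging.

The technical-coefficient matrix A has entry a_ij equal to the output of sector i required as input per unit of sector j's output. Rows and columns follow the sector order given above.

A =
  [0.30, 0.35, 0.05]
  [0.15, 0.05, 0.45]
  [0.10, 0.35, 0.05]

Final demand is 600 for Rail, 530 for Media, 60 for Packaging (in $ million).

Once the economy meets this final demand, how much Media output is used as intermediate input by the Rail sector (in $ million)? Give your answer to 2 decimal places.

I − A =
  [   0.70    -0.35    -0.05]
  [  -0.15     0.95    -0.45]
  [  -0.10    -0.35     0.95]
Cofactors of I−A, C_ij = (−1)^(i+j)·(minor ij) (rows/columns in the sector order above):
  C_11 = (0.95)(0.95) − (-0.45)(-0.35) = 0.7450
  C_12 = −[(-0.15)(0.95) − (-0.45)(-0.10)] = 0.1875
  C_13 = (-0.15)(-0.35) − (0.95)(-0.10) = 0.1475
  C_21 = −[(-0.35)(0.95) − (-0.05)(-0.35)] = 0.3500
  C_22 = (0.70)(0.95) − (-0.05)(-0.10) = 0.6600
  C_23 = −[(0.70)(-0.35) − (-0.35)(-0.10)] = 0.2800
  C_31 = (-0.35)(-0.45) − (-0.05)(0.95) = 0.2050
  C_32 = −[(0.70)(-0.45) − (-0.05)(-0.15)] = 0.3225
  C_33 = (0.70)(0.95) − (-0.35)(-0.15) = 0.6125
det(I−A) = Σ_j (I−A)_1j·C_1j = (0.70)(0.7450) + (-0.35)(0.1875) + (-0.05)(0.1475) = 0.4485
adj(I−A) = Cᵀ =
  [ 0.7450   0.3500   0.2050]
  [ 0.1875   0.6600   0.3225]
  [ 0.1475   0.2800   0.6125]
(I − A)⁻¹ = adj(I−A) / det(I−A) ≈
  [   1.6611     0.7804     0.4571]
  [   0.4181     1.4716     0.7191]
  [   0.3289     0.6243     1.3657]
First solve x = (I − A)⁻¹ d = adj(I−A)·d / det(I−A); in particular x_1 = (0.7450·600 + 0.3500·530 + 0.2050·60) / 0.4485 = 644.80 / 0.4485 ≈ 1437.6812.
Intermediate flow from 2 to 1: z_21 = a_21 · x_1 = 0.15 × 644.80 / 0.4485 = 96.72 / 0.4485 ≈ 215.65.

z_21 = 215.65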